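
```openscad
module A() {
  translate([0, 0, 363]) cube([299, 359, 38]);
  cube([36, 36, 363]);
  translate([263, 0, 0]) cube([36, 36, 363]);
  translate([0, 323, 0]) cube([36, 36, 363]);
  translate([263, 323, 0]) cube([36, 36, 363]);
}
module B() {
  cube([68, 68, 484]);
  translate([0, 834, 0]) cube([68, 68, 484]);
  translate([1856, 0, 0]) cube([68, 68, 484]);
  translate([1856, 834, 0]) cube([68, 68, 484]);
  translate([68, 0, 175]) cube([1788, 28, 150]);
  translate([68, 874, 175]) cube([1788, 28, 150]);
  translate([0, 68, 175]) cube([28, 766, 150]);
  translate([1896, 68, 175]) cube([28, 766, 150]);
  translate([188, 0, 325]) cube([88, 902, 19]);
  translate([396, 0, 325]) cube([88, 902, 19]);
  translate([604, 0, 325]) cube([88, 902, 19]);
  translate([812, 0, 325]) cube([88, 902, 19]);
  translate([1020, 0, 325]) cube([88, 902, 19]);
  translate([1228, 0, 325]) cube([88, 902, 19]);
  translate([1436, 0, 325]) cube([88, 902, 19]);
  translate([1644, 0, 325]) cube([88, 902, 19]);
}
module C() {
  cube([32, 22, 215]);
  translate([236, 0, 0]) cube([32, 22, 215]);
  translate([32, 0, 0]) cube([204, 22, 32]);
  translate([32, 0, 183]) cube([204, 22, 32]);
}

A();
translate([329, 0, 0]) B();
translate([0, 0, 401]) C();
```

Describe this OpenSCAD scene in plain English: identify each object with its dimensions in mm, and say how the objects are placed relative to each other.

A is a four-legged stool. The seat is 299×359 mm, 38 mm thick, top at z = 401 mm. It stands on four square legs, each 36×36 mm in cross-section, from z = 0 to the seat underside, each flush with a corner of the seat.

B is a bed frame 1924 mm long (x) by 902 mm wide (y). Four 68×68 mm corner posts, 484 mm tall, at the corners of the footprint. Four rails of 28 mm thickness and 150 mm height run between adjacent posts with their undersides at z = 175 mm, their outer faces flush with the outside of the frame (the two x-running rails run between the posts' inner faces; the two y-running rails run between the posts' inner faces). 8 slats, each 88 mm wide (x) and 19 mm thick, lie across the top of the two x-running rails, running the full 902 mm width of the frame in y; the slats are evenly spaced along x between the inner faces of the end posts with equal gaps (rounded down to the nearest mm) at the −x end and between each pair — any rounding remainder accumulates at the +x end.

C is a picture frame with a 204×151 mm rectangular opening (x by z) and a uniform 32 mm border on every side. Frame depth is 22 mm along y. It is built from two vertical stiles running the full outside height and two horizontal rails spanning the gap between the stiles.

The bed frame is on the floor beside the stool on its +x side. The picture frame is on top of the stool.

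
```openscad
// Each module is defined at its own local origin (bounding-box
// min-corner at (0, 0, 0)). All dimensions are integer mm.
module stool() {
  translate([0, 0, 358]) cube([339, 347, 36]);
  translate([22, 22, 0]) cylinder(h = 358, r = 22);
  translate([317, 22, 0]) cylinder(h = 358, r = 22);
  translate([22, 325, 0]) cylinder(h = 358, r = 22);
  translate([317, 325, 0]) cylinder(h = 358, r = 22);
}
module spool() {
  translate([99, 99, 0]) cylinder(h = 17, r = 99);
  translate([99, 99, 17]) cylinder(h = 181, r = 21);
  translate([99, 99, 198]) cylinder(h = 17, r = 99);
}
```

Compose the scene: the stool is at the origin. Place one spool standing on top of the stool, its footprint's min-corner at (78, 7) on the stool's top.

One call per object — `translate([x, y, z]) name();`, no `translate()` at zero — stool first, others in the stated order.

stool();
translate([78, 7, 394]) spool();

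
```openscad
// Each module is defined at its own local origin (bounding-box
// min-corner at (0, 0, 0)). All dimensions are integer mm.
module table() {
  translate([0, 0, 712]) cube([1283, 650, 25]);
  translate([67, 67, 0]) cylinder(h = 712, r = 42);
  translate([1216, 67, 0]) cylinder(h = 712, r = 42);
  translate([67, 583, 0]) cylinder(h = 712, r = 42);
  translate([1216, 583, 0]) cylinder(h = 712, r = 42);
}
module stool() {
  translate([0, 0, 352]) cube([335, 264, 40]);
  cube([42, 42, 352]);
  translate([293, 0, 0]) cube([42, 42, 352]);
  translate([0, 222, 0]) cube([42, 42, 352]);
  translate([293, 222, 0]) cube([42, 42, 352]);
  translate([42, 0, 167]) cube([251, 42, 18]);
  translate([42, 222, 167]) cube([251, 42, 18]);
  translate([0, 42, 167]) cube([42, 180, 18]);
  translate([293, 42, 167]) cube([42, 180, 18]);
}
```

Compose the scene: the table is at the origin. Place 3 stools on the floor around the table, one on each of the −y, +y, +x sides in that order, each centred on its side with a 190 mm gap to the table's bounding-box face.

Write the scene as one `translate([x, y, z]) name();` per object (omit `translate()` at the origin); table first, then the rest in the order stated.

table();
translate([474, -454, 0]) stool();
translate([474, 840, 0]) stool();
translate([1473, 193, 0]) stool();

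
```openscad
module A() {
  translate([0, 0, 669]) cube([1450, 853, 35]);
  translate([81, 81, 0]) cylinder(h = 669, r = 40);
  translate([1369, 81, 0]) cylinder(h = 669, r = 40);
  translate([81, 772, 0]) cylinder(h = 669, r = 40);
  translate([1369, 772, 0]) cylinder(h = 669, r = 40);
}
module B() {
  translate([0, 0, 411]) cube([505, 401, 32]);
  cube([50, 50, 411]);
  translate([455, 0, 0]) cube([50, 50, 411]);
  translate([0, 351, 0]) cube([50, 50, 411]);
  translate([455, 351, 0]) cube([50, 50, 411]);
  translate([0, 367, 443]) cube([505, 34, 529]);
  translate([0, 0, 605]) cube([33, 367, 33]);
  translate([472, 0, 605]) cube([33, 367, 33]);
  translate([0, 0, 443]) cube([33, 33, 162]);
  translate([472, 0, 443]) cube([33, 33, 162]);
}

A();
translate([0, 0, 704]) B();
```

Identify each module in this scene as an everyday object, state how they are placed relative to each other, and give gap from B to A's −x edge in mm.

A is a table. B is a chair. The chair is on top of the table. The gap from the chair to the table's −x edge is 0 mm.

The chair's min-x is at 0; the table's min-x is 0; gap = 0 mm.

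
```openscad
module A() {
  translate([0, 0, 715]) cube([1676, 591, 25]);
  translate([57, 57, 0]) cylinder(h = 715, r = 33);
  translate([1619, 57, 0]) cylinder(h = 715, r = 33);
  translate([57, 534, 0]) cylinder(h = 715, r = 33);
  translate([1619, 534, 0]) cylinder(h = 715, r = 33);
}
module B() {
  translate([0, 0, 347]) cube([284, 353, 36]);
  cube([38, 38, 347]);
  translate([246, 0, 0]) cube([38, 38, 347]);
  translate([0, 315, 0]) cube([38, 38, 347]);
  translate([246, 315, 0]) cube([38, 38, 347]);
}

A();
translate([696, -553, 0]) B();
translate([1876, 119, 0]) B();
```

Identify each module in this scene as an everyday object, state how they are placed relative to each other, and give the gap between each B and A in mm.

A is a table. B is a stool. Two stools sit around the table at the −y, +x sides. The gap between each stool and the table is 200 mm.

Each stool's nearest face is 200 mm from the table's bounding box.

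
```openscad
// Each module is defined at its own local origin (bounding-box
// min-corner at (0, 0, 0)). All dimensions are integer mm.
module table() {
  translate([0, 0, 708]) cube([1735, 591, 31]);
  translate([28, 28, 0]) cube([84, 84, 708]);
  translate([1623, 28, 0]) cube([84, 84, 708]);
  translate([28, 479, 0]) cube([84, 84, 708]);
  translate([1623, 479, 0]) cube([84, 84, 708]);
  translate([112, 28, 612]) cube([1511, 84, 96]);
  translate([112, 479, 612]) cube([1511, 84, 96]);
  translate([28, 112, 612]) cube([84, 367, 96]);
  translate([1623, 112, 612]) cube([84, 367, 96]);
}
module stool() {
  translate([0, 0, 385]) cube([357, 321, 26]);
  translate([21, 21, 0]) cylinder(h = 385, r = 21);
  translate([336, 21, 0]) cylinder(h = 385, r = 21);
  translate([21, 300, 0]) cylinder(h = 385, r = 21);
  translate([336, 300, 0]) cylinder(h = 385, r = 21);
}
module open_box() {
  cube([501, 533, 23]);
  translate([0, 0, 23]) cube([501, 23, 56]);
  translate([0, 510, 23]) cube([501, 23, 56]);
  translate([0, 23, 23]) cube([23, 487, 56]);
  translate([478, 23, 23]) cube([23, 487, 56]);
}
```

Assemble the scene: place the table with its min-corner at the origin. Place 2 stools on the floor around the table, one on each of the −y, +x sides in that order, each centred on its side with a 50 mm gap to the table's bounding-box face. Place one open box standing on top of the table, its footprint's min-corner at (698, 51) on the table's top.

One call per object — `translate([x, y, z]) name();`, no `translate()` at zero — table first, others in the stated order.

table();
translate([689, -371, 0]) stool();
translate([1785, 135, 0]) stool();
translate([698, 51, 739]) open_box();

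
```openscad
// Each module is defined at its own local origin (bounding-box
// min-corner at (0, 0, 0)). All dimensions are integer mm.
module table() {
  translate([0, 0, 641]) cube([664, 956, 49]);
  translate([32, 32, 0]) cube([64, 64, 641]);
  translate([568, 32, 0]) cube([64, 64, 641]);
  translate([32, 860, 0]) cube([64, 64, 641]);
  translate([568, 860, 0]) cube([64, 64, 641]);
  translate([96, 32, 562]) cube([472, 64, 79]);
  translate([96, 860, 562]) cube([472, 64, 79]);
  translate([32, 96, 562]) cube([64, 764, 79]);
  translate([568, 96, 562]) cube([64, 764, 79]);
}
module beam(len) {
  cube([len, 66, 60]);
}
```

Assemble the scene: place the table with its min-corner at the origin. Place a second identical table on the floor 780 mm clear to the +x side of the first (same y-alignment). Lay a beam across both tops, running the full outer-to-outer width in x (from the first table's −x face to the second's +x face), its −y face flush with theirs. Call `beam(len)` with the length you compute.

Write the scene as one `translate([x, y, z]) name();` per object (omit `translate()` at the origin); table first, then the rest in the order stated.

table();
translate([1444, 0, 0]) table();
translate([0, 0, 690]) beam(2108);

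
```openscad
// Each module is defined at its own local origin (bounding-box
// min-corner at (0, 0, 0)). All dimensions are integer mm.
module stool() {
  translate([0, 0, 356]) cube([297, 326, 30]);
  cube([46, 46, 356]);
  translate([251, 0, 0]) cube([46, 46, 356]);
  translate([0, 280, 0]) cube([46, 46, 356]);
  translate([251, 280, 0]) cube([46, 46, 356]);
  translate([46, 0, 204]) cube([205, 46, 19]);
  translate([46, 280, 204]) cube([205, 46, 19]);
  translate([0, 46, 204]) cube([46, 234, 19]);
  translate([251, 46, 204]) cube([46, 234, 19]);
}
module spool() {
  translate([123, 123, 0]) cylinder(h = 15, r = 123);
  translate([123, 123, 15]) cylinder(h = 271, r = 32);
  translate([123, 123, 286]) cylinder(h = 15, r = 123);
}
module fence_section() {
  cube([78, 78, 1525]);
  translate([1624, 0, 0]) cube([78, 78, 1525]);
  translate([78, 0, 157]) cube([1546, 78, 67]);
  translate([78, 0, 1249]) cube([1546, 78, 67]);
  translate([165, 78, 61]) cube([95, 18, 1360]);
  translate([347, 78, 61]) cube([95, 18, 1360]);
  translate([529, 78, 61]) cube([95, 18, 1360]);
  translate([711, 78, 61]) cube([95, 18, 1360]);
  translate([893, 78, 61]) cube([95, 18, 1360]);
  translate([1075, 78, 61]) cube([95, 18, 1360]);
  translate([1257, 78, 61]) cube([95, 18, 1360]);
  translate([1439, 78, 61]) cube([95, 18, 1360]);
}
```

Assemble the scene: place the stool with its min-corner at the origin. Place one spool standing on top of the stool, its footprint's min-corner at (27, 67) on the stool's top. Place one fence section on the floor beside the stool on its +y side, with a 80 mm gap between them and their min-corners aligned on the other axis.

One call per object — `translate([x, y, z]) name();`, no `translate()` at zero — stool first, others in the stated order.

stool();
translate([27, 67, 386]) spool();
translate([0, 406, 0]) fence_section();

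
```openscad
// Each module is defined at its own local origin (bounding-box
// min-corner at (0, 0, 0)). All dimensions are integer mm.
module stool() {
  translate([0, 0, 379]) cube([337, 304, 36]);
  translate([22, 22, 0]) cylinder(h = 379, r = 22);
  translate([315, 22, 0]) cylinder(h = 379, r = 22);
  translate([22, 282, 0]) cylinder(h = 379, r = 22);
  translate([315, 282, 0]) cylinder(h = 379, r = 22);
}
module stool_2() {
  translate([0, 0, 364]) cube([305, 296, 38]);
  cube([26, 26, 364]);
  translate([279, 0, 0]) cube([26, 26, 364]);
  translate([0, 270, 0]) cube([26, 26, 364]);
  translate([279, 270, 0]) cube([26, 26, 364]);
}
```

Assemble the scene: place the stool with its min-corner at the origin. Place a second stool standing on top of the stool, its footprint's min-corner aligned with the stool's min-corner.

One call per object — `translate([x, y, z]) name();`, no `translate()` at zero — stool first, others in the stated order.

stool();
translate([0, 0, 415]) stool_2();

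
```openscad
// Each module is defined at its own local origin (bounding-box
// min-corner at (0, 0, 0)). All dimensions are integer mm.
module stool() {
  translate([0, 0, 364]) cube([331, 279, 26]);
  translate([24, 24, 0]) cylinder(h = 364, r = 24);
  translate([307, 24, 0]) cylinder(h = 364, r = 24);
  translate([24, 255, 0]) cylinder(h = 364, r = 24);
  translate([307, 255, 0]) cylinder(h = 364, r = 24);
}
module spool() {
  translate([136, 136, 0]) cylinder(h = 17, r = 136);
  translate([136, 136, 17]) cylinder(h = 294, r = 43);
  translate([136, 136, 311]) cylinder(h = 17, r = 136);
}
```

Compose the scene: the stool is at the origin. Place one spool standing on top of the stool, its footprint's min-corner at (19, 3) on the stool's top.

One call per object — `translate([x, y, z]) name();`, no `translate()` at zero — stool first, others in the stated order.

stool();
translate([19, 3, 390]) spool();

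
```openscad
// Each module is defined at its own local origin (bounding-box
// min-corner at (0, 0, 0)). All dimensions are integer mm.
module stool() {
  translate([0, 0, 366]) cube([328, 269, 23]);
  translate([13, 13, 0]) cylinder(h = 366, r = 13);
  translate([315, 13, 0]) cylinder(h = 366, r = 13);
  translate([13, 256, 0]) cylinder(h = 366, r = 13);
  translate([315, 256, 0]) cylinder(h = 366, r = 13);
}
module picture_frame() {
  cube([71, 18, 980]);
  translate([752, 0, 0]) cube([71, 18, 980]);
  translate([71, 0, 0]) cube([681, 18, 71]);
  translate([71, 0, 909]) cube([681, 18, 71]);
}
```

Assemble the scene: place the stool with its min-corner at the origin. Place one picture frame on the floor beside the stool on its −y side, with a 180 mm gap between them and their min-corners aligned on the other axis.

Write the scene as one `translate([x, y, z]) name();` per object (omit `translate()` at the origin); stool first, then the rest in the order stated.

stool();
translate([0, -198, 0]) picture_frame();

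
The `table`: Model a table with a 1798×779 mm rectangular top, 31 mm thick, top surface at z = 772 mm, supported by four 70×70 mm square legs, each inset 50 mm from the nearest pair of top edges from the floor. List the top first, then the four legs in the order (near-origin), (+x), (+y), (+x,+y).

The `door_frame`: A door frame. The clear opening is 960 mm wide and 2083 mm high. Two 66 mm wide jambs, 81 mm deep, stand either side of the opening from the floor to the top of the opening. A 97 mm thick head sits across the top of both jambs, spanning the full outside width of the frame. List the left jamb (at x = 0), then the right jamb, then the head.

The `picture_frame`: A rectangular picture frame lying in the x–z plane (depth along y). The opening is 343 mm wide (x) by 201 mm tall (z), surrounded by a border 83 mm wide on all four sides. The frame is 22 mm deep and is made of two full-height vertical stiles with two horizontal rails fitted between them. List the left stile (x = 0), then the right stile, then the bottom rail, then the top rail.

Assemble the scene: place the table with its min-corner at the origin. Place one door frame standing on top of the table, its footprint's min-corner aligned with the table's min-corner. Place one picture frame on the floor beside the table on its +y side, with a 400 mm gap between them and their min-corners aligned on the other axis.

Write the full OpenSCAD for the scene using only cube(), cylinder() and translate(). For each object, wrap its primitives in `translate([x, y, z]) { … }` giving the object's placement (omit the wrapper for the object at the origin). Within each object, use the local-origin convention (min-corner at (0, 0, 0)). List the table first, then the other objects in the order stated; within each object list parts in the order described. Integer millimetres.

translate([0, 0, 741]) cube([1798, 779, 31]);
translate([50, 50, 0]) cube([70, 70, 741]);
translate([1678, 50, 0]) cube([70, 70, 741]);
translate([50, 659, 0]) cube([70, 70, 741]);
translate([1678, 659, 0]) cube([70, 70, 741]);
translate([0, 0, 772]) {
  cube([66, 81, 2083]);
  translate([1026, 0, 0]) cube([66, 81, 2083]);
  translate([0, 0, 2083]) cube([1092, 81, 97]);
}
translate([0, 1179, 0]) {
  cube([83, 22, 367]);
  translate([426, 0, 0]) cube([83, 22, 367]);
  translate([83, 0, 0]) cube([343, 22, 83]);
  translate([83, 0, 284]) cube([343, 22, 83]);
}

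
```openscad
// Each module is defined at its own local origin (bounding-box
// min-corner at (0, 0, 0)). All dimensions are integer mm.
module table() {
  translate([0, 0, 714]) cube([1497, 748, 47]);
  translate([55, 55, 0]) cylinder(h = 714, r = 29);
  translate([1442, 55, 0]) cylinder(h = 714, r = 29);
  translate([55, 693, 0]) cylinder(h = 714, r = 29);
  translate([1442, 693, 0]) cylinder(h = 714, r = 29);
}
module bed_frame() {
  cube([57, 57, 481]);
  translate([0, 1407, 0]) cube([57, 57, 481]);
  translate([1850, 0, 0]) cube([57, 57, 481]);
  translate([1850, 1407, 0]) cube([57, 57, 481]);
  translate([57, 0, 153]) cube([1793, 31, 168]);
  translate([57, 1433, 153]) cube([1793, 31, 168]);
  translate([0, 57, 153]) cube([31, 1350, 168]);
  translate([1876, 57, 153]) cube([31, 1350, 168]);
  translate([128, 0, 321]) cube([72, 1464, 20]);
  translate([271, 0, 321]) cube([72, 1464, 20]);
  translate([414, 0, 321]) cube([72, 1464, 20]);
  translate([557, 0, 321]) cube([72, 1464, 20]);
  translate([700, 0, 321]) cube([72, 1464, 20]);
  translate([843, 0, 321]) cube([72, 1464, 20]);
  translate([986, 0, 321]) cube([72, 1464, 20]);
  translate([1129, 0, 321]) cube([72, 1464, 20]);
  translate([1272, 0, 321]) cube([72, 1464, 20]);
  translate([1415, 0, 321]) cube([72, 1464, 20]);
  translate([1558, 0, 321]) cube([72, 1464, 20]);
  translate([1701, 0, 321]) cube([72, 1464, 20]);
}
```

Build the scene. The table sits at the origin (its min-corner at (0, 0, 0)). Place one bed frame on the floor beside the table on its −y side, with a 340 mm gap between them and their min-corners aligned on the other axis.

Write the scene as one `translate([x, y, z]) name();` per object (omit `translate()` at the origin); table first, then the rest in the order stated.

table();
translate([0, -1804, 0]) bed_frame();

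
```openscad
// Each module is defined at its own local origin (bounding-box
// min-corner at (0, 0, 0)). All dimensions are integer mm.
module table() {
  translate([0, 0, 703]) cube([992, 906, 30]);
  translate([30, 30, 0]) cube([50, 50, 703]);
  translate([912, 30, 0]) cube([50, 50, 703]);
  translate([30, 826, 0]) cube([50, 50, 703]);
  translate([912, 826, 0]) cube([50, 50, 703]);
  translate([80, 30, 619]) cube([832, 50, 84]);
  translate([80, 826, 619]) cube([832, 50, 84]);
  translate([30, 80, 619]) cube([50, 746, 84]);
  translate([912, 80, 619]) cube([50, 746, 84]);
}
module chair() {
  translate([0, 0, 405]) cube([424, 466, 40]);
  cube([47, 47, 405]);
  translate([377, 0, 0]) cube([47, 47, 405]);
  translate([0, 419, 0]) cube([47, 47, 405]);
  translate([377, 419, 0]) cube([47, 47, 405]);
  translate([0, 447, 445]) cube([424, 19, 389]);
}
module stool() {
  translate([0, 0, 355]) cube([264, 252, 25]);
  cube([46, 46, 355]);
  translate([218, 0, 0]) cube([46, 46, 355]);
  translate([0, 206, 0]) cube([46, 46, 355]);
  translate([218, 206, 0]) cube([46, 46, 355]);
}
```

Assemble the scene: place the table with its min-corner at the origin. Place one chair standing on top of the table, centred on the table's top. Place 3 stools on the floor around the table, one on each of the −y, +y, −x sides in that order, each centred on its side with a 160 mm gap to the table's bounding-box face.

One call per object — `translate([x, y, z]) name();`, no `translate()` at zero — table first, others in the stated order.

table();
translate([284, 220, 733]) chair();
translate([364, -412, 0]) stool();
translate([364, 1066, 0]) stool();
translate([-424, 327, 0]) stool();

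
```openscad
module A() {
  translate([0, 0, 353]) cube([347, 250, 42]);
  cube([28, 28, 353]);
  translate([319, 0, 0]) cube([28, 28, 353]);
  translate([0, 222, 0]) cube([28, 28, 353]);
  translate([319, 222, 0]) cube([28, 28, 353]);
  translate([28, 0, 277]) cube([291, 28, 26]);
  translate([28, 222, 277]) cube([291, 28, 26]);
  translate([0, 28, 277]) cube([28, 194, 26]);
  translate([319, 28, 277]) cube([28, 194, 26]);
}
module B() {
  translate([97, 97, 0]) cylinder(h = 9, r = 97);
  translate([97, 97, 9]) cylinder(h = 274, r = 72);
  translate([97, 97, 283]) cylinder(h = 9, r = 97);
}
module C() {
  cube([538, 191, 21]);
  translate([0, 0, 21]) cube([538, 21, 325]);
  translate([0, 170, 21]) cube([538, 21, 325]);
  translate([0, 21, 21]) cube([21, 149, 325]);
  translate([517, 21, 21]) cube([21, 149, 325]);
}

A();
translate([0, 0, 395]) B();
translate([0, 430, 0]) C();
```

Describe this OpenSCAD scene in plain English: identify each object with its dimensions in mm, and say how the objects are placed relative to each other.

A is a four-legged stool. The seat is a 347×250×42 mm slab whose top surface is at z = 395 mm; four square legs, each 28×28 mm in cross-section, run from the floor (z = 0) to the underside of the seat, each flush with a corner of the seat. Four stretchers, 28 mm wide and 26 mm tall, connect adjacent legs with their undersides at z = 277 mm, each running between the inner faces of the legs it joins and aligned with the legs' outer faces on the other axis.

B is a spool: two coaxial disc flanges of radius 97 mm and thickness 9 mm, joined by a core cylinder of radius 72 mm and height 274 mm. The lower flange rests on z = 0 and the three cylinders share a vertical axis.

C is an open-topped rectangular box: outside dimensions 538×191×346 mm, with a uniform wall and base thickness of 21 mm. The base is a full 538×191 slab on the floor; four walls sit on top of the base. The front and back walls (the −y and +y sides) span the full width; the two side walls fit between them.

The spool is on top of the stool. The open box is on the floor beside the stool on its +y side.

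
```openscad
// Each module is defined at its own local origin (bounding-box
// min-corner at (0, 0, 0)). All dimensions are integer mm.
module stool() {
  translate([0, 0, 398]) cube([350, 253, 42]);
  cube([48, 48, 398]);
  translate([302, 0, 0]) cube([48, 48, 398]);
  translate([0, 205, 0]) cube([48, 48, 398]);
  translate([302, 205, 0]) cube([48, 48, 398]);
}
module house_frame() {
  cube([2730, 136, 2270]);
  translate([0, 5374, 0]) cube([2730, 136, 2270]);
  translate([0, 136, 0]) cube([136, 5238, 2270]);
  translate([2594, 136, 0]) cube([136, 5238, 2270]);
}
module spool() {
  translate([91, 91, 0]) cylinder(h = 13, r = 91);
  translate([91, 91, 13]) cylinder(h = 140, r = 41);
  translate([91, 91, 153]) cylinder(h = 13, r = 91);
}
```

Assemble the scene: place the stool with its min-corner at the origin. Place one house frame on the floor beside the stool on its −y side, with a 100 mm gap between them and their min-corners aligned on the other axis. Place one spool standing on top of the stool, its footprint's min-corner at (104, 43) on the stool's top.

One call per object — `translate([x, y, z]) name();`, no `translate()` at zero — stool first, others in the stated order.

stool();
translate([0, -5610, 0]) house_frame();
translate([104, 43, 440]) spool();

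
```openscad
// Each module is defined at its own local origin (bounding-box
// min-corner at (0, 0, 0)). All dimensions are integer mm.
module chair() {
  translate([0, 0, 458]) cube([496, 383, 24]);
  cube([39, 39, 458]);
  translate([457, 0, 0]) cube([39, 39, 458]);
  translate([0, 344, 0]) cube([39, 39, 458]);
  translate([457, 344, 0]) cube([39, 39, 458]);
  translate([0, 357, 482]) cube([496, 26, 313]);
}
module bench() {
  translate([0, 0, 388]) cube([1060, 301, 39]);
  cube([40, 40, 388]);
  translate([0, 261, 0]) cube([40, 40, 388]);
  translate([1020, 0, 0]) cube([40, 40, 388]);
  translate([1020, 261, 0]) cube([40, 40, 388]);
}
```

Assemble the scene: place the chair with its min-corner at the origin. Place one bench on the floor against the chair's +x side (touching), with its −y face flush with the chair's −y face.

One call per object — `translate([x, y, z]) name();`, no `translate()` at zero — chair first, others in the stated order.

chair();
translate([496, 0, 0]) bench();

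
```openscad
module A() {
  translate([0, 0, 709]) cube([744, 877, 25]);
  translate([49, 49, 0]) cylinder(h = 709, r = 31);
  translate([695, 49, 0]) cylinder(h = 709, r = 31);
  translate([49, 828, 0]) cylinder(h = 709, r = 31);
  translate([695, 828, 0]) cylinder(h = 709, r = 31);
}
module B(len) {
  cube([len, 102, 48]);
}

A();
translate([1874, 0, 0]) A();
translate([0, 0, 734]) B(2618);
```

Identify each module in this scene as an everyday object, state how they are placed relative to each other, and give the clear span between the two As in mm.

A is a table. B is a beam. A beam spans the tops of two tables. The clear span between the two tables is 1130 mm.

Second table starts at x = 1874; first ends at x = 744; clear span = 1874 − 744 = 1130 mm.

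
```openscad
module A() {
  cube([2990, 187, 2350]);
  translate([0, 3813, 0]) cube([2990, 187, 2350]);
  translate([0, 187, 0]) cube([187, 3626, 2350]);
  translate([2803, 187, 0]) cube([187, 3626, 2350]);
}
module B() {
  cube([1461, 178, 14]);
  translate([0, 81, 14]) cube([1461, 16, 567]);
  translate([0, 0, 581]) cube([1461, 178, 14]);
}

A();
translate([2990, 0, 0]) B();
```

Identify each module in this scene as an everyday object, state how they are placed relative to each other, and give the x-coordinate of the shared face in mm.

The house frame's +x face and the I-beam's −x face are both at x = 2990 mm.

A is a house frame. B is an I-beam. The I-beam is against the house frame's +x side, with their −y faces flush. The x-coordinate of the shared face is 2990 mm.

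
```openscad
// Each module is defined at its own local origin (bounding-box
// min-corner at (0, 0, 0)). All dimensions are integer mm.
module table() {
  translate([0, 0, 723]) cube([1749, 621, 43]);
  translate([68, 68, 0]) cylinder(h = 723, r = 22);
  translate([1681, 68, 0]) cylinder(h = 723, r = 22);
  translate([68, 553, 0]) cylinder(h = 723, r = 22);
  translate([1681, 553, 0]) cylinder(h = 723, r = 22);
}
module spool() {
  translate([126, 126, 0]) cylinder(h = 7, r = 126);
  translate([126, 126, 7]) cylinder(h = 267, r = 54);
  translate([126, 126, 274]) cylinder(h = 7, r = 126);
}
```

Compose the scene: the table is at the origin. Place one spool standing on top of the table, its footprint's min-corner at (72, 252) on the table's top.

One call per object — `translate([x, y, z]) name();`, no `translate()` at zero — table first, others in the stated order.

table();
translate([72, 252, 766]) spool();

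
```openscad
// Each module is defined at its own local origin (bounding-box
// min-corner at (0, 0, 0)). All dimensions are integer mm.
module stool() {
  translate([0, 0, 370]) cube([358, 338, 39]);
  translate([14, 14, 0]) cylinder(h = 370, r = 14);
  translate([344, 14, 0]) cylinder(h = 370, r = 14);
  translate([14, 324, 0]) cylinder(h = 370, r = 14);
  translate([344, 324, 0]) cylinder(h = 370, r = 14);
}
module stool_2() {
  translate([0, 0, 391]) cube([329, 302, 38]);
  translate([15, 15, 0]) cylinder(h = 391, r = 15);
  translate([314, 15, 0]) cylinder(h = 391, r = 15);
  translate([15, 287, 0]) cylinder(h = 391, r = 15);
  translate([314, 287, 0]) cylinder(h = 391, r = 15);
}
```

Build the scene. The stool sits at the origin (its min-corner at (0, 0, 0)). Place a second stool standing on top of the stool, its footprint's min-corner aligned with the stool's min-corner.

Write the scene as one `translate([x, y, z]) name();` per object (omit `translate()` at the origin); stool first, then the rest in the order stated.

stool();
translate([0, 0, 409]) stool_2();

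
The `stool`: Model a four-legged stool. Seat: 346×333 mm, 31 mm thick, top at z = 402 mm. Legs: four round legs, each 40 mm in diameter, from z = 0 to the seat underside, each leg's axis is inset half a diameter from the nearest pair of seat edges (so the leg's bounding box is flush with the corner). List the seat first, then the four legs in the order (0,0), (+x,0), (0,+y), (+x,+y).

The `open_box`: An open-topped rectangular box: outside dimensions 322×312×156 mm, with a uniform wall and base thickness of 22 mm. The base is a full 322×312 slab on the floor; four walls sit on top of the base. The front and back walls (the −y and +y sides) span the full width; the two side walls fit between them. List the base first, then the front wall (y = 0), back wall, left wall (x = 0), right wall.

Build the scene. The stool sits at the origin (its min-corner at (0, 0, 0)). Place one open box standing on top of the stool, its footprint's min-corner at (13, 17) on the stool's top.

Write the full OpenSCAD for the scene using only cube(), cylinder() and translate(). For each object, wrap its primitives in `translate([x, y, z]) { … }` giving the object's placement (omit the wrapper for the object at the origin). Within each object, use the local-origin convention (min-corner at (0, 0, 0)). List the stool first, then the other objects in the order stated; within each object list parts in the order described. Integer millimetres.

translate([0, 0, 371]) cube([346, 333, 31]);
translate([20, 20, 0]) cylinder(h = 371, r = 20);
translate([326, 20, 0]) cylinder(h = 371, r = 20);
translate([20, 313, 0]) cylinder(h = 371, r = 20);
translate([326, 313, 0]) cylinder(h = 371, r = 20);
translate([13, 17, 402]) {
  cube([322, 312, 22]);
  translate([0, 0, 22]) cube([322, 22, 134]);
  translate([0, 290, 22]) cube([322, 22, 134]);
  translate([0, 22, 22]) cube([22, 268, 134]);
  translate([300, 22, 22]) cube([22, 268, 134]);
}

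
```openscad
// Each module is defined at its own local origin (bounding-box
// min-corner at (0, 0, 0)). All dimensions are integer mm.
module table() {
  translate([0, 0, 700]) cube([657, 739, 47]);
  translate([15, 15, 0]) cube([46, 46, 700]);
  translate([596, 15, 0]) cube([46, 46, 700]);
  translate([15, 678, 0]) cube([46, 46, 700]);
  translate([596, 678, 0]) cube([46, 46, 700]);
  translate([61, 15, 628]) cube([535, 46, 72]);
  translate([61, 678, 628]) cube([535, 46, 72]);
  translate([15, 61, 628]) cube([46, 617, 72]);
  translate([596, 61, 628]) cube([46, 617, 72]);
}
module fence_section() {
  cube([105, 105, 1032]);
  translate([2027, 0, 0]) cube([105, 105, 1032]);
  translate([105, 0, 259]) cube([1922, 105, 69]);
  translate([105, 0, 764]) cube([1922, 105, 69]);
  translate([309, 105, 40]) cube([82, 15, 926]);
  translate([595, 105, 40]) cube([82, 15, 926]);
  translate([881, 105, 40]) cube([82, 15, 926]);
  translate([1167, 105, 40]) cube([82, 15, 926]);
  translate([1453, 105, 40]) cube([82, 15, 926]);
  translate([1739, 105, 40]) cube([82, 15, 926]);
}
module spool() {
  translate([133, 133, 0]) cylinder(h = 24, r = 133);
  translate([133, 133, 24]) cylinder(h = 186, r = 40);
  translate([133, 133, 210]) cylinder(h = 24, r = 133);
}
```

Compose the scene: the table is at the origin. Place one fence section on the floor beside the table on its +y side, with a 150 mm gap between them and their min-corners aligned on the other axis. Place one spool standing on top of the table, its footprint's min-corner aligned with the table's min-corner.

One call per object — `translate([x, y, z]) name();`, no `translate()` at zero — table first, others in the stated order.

table();
translate([0, 889, 0]) fence_section();
translate([0, 0, 747]) spool();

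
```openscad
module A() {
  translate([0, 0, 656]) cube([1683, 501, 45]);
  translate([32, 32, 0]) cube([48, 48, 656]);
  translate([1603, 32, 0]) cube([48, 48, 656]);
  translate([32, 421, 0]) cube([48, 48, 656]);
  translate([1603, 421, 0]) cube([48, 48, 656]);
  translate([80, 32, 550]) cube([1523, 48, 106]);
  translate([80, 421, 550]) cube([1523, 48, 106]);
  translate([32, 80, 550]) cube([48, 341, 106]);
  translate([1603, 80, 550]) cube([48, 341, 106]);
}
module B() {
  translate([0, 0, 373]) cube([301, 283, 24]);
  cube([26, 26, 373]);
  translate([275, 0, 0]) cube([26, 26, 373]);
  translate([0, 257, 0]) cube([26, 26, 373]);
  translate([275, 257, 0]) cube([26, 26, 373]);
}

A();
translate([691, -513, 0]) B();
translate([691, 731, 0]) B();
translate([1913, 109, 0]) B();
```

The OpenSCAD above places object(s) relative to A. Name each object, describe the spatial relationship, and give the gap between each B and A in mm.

A is a table. B is a stool. Three stools sit around the table at the −y, +y, +x sides. The gap between each stool and the table is 230 mm.

Each stool's nearest face is 230 mm from the table's bounding box.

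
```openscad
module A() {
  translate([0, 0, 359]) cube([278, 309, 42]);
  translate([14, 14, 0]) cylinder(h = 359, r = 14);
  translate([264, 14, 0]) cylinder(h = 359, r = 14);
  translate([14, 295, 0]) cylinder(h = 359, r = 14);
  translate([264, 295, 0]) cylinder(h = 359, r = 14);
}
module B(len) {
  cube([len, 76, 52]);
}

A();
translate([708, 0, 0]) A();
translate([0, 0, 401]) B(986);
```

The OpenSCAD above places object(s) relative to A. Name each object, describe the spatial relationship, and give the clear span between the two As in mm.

A is a stool. B is a beam. A beam spans the tops of two stools. The clear span between the two stools is 430 mm.

Second stool starts at x = 708; first ends at x = 278; clear span = 708 − 278 = 430 mm.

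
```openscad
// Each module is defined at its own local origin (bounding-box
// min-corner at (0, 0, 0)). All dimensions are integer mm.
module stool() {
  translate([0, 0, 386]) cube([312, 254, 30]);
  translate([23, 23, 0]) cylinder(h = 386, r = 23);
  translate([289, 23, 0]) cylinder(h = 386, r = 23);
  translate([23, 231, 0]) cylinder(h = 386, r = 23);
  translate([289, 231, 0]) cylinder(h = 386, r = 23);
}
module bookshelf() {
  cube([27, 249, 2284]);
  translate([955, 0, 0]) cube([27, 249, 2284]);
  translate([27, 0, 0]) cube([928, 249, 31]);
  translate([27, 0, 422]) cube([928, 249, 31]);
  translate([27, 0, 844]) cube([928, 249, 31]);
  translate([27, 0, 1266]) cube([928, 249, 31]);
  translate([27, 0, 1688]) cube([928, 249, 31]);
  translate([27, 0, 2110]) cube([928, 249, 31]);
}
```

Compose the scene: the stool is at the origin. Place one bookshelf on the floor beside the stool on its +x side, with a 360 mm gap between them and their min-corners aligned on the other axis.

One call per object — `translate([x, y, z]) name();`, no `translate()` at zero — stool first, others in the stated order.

stool();
translate([672, 0, 0]) bookshelf();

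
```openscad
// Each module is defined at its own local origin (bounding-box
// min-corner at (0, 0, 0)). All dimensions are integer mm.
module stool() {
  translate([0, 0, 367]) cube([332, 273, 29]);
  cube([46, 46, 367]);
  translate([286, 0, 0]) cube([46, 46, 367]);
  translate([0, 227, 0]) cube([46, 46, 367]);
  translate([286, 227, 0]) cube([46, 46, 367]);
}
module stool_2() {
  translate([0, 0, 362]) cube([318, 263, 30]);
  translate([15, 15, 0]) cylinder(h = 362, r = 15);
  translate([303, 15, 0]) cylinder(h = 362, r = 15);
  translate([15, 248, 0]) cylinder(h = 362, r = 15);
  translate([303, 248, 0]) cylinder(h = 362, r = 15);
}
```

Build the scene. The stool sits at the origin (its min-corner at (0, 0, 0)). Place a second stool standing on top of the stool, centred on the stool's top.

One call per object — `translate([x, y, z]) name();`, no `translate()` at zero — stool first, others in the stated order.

stool();
translate([7, 5, 396]) stool_2();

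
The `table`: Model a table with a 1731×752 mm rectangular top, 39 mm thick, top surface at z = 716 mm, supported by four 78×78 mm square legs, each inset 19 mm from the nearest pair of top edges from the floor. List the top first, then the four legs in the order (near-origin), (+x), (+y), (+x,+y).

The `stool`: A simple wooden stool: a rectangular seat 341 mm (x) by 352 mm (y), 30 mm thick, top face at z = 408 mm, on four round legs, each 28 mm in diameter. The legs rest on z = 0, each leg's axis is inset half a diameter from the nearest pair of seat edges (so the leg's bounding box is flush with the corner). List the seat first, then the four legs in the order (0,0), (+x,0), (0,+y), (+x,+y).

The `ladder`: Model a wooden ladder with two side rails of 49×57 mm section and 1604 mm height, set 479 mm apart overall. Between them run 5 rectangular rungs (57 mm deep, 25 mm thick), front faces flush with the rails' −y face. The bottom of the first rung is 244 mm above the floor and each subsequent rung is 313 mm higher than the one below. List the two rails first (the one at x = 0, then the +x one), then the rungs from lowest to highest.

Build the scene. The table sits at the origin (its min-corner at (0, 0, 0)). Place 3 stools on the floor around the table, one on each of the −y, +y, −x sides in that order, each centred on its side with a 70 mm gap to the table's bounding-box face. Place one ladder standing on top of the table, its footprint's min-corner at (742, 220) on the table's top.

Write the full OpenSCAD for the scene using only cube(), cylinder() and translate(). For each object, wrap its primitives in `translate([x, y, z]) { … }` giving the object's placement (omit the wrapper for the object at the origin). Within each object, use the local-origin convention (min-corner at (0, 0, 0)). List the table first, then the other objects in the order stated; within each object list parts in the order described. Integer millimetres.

translate([0, 0, 677]) cube([1731, 752, 39]);
translate([19, 19, 0]) cube([78, 78, 677]);
translate([1634, 19, 0]) cube([78, 78, 677]);
translate([19, 655, 0]) cube([78, 78, 677]);
translate([1634, 655, 0]) cube([78, 78, 677]);
translate([695, -422, 0]) {
  translate([0, 0, 378]) cube([341, 352, 30]);
  translate([14, 14, 0]) cylinder(h = 378, r = 14);
  translate([327, 14, 0]) cylinder(h = 378, r = 14);
  translate([14, 338, 0]) cylinder(h = 378, r = 14);
  translate([327, 338, 0]) cylinder(h = 378, r = 14);
}
translate([695, 822, 0]) {
  translate([0, 0, 378]) cube([341, 352, 30]);
  translate([14, 14, 0]) cylinder(h = 378, r = 14);
  translate([327, 14, 0]) cylinder(h = 378, r = 14);
  translate([14, 338, 0]) cylinder(h = 378, r = 14);
  translate([327, 338, 0]) cylinder(h = 378, r = 14);
}
translate([-411, 200, 0]) {
  translate([0, 0, 378]) cube([341, 352, 30]);
  translate([14, 14, 0]) cylinder(h = 378, r = 14);
  translate([327, 14, 0]) cylinder(h = 378, r = 14);
  translate([14, 338, 0]) cylinder(h = 378, r = 14);
  translate([327, 338, 0]) cylinder(h = 378, r = 14);
}
translate([742, 220, 716]) {
  cube([49, 57, 1604]);
  translate([430, 0, 0]) cube([49, 57, 1604]);
  translate([49, 0, 244]) cube([381, 57, 25]);
  translate([49, 0, 557]) cube([381, 57, 25]);
  translate([49, 0, 870]) cube([381, 57, 25]);
  translate([49, 0, 1183]) cube([381, 57, 25]);
  translate([49, 0, 1496]) cube([381, 57, 25]);
}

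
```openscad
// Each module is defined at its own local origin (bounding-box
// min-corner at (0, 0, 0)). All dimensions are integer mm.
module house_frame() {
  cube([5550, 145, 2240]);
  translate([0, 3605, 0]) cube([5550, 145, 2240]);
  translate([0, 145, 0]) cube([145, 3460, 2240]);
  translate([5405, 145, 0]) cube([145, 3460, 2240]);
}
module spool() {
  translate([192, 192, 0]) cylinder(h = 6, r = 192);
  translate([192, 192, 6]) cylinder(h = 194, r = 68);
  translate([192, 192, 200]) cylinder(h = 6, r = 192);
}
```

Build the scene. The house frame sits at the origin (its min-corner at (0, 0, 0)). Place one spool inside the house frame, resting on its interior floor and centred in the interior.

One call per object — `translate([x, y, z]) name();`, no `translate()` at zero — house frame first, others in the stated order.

house_frame();
translate([2583, 1683, 0]) spool();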